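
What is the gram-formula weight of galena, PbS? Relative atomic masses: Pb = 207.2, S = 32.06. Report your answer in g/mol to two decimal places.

The formula mass is the sum 1(207.2) + 1(32.06).

239.26 g/mol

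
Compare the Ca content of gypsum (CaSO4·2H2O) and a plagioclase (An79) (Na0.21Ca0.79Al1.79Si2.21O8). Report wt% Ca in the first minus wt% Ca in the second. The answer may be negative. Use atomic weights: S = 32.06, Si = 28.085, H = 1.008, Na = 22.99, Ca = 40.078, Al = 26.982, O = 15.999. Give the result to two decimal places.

M(CaSO4·2H2O) = 172.164 g/mol, so wt% Ca = 40.078/172.164 × 100 = 23.28%.
M(Na0.21Ca0.79Al1.79Si2.21O8) = 274.847 g/mol, so wt% Ca = 31.662/274.847 × 100 = 11.52%.
23.28 − 11.52 = 11.76 pp.

11.76 percentage points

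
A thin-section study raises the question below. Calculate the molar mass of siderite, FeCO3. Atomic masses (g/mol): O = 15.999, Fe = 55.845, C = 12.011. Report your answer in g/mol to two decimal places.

115.85 g/mol

Fe: 1 × 55.845 = 55.8450
C: 1 × 12.011 = 12.0110
O: 3 × 15.999 = 47.9970
Summing the contributions gives the formula mass.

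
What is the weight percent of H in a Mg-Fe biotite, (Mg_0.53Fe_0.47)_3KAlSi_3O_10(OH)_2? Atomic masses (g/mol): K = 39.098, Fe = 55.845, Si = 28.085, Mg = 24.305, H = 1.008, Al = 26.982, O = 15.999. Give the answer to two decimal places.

0.44 wt%

Formula mass = 1.59*24.305 + 1.41*55.845 + 1*39.098 + 1*26.982 + 3*28.085 + 12*15.999 + 2*1.008 = 461.725 g/mol, of which 2.016 g is H.
So H makes up 2.016/461.725 = 0.0044 of the mass, i.e. 0.44%.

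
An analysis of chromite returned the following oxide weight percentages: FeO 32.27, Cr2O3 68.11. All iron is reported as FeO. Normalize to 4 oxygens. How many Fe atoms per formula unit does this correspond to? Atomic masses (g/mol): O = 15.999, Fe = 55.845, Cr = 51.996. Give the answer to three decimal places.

1.002 Fe apfu

FeO: 32.27/71.844 = 0.44917 mol → 0.44917 mol Fe, 0.44917 mol O.
Cr2O3: 68.11/151.989 = 0.44812 mol → 0.89624 mol Cr, 1.34436 mol O.
Total oxygen = 1.79353 mol. Normalization factor = 4/1.79353 = 2.23024.
Fe per 4 O = 0.44917 × 2.23024 = 1.002.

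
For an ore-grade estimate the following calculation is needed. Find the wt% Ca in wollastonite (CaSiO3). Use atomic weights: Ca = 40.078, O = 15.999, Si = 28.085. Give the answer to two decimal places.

34.50 wt%

M(CaSiO3) = 116.160 g/mol.
Ca contributes 1 × 40.078 = 40.078 g per mole.
40.078/116.160 = 0.3450 → 34.50%.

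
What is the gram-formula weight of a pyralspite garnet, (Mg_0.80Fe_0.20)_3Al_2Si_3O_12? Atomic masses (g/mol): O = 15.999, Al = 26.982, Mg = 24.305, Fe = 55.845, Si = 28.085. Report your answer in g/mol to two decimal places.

422.05 g/mol

Mg: 2.40 × 24.305 = 58.3320
Fe: 0.60 × 55.845 = 33.5070
Al: 2 × 26.982 = 53.9640
Si: 3 × 28.085 = 84.2550
O: 12 × 15.999 = 191.9880
Summing the contributions gives the formula mass.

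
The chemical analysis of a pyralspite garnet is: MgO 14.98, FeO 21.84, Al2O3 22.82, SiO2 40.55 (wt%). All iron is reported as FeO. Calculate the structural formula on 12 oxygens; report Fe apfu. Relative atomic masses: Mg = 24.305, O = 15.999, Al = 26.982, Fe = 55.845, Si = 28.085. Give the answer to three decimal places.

14.98 wt% MgO ÷ 40.304 g/mol = 0.37168 mol, giving 0.37168 Mg and 0.37168 O.
21.84 wt% FeO ÷ 71.844 g/mol = 0.30399 mol, giving 0.30399 Fe and 0.30399 O.
22.82 wt% Al2O3 ÷ 101.961 g/mol = 0.22381 mol, giving 0.44762 Al and 0.67143 O.
40.55 wt% SiO2 ÷ 60.083 g/mol = 0.67490 mol, giving 0.67490 Si and 1.34980 O.
Oxygen sums to 2.69690; scaling by 12/2.69690 = 4.44955 puts the formula on 12 O.
Fe: 0.30399 × 4.44955 = 1.353 atoms per formula unit.

1.353 Fe apfu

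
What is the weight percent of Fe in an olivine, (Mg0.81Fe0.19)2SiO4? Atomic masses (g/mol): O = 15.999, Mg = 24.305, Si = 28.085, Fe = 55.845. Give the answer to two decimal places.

13.90 mass %

Formula mass = 1.62·24.305 + 0.38·55.845 + 1·28.085 + 4·15.999 = 152.676 g/mol, of which 21.221 g is Fe.
So Fe makes up 21.221/152.676 = 0.1390 of the mass, i.e. 13.90%.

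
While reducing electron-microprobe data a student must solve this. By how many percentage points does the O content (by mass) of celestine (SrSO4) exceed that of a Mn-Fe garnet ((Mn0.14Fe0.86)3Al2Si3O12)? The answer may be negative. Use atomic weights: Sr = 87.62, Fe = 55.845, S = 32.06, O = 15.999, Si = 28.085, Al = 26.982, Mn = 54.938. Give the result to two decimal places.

-3.76 percentage points

M(SrSO4) = 183.676 g/mol, so wt% O = 63.996/183.676 × 100 = 34.84%.
M((Mn0.14Fe0.86)3Al2Si3O12) = 497.361 g/mol, so wt% O = 191.988/497.361 × 100 = 38.60%.
34.84 − 38.60 = -3.76 pp.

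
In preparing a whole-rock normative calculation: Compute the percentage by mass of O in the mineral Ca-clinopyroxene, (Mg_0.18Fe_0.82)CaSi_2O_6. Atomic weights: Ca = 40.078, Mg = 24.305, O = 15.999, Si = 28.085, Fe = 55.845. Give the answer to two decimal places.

Formula mass = 0.18*24.305 + 0.82*55.845 + 1*40.078 + 2*28.085 + 6*15.999 = 242.410 g/mol, of which 95.994 g is O.
So O makes up 95.994/242.410 = 0.3960 of the mass, i.e. 39.60%.

39.60 mass %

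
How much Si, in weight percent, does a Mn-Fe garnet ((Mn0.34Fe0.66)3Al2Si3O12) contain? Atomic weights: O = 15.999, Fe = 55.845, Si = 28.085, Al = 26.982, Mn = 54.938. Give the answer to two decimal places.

16.96 weight percent

Formula mass = 1.02×54.938 + 1.98×55.845 + 2×26.982 + 3×28.085 + 12×15.999 = 496.817 g/mol, of which 84.255 g is Si.
So Si makes up 84.255/496.817 = 0.1696 of the mass, i.e. 16.96%.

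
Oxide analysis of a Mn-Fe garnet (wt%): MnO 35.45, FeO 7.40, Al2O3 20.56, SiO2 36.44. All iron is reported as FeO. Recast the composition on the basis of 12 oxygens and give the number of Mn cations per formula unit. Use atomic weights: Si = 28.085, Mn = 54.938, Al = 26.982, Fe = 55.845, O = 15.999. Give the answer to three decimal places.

35.45 wt% MnO ÷ 70.937 g/mol = 0.49974 mol, giving 0.49974 Mn and 0.49974 O.
7.40 wt% FeO ÷ 71.844 g/mol = 0.10300 mol, giving 0.10300 Fe and 0.10300 O.
20.56 wt% Al2O3 ÷ 101.961 g/mol = 0.20165 mol, giving 0.40330 Al and 0.60495 O.
36.44 wt% SiO2 ÷ 60.083 g/mol = 0.60649 mol, giving 0.60649 Si and 1.21298 O.
Oxygen sums to 2.42067; scaling by 12/2.42067 = 4.95731 puts the formula on 12 O.
Mn: 0.49974 × 4.95731 = 2.477 atoms per formula unit.

2.477 Mn apfu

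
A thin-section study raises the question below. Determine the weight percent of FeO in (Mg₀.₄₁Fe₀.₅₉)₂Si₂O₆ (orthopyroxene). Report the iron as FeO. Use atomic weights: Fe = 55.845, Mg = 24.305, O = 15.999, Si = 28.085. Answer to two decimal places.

Molar mass of (Mg₀.₄₁Fe₀.₅₉)₂Si₂O₆ = 0.82×24.305 + 1.18×55.845 + 2×28.085 + 6×15.999 = 237.991 g/mol.
Each formula unit contains 1.18 Fe, equivalent to 1.18/1 = 1.1800 mol FeO.
M(FeO) = 1×55.845 + 1×15.999 = 71.844 g/mol.
Mass of FeO per formula unit = 1.1800 × 71.844 = 84.776 g.
FeO wt% = 84.776 / 237.991 × 100 = 35.62%.

35.62 wt%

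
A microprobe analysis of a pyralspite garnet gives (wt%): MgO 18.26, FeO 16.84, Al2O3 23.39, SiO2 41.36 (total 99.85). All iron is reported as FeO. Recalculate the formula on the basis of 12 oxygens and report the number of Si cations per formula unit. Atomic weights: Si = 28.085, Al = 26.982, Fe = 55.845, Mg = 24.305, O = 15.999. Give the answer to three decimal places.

MgO (M=40.304): mol = 0.45306; Mg = 0.45306, O = 0.45306.
FeO (M=71.844): mol = 0.23440; Fe = 0.23440, O = 0.23440.
Al2O3 (M=101.961): mol = 0.22940; Al = 0.45880, O = 0.68820.
SiO2 (M=60.083): mol = 0.68838; Si = 0.68838, O = 1.37676.
ΣO = 2.75242; factor = 12/ΣO = 4.35980.
Si apfu = 0.68838 × 4.35980 = 3.001.

3.001 Si apfu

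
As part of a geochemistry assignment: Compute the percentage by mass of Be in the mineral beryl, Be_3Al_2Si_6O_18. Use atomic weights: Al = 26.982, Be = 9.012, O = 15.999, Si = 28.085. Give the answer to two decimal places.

Formula mass = 3*9.012 + 2*26.982 + 6*28.085 + 18*15.999 = 537.492 g/mol, of which 27.036 g is Be.
So Be makes up 27.036/537.492 = 0.0503 of the mass, i.e. 5.03%.

5.03 wt%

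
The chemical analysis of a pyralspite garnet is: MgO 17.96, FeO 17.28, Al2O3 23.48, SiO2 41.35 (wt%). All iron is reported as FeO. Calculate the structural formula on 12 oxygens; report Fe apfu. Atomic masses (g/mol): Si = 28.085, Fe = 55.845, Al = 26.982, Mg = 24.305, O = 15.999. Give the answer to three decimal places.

1.048 Fe apfu

MgO (M=40.304): mol = 0.44561; Mg = 0.44561, O = 0.44561.
FeO (M=71.844): mol = 0.24052; Fe = 0.24052, O = 0.24052.
Al2O3 (M=101.961): mol = 0.23028; Al = 0.46056, O = 0.69084.
SiO2 (M=60.083): mol = 0.68821; Si = 0.68821, O = 1.37642.
ΣO = 2.75339; factor = 12/ΣO = 4.35826.
Fe apfu = 0.24052 × 4.35826 = 1.048.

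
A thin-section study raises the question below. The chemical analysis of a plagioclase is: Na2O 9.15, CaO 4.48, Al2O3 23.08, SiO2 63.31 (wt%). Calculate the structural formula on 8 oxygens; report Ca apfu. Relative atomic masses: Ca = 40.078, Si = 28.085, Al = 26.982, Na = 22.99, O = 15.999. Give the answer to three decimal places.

Na2O: 9.15/61.979 = 0.14763 mol → 0.29526 mol Na, 0.14763 mol O.
CaO: 4.48/56.077 = 0.07989 mol → 0.07989 mol Ca, 0.07989 mol O.
Al2O3: 23.08/101.961 = 0.22636 mol → 0.45272 mol Al, 0.67908 mol O.
SiO2: 63.31/60.083 = 1.05371 mol → 1.05371 mol Si, 2.10742 mol O.
Total oxygen = 3.01402 mol. Normalization factor = 8/3.01402 = 2.65426.
Ca per 8 O = 0.07989 × 2.65426 = 0.212.

0.212 Ca apfu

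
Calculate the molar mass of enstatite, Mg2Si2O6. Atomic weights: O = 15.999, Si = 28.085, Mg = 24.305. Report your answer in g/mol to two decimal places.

200.77 g/mol

Mg: 2 × 24.305 = 48.6100
Si: 2 × 28.085 = 56.1700
O: 6 × 15.999 = 95.9940
Summing the contributions gives the formula mass.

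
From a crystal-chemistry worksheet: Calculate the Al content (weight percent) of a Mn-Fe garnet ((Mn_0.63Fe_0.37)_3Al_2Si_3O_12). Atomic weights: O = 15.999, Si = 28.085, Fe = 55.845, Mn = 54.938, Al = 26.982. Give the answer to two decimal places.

Molar mass of (Mn_0.63Fe_0.37)_3Al_2Si_3O_12: 1.89*54.938 + 1.11*55.845 + 2*26.982 + 3*28.085 + 12*15.999 = 496.028 g/mol.
Mass of Al per formula unit: 2 × 26.982 = 53.964 g.
Weight fraction Al = 53.964 / 496.028 = 0.1088.

10.88 weight percent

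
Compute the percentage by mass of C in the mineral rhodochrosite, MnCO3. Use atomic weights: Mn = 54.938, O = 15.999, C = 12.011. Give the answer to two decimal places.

10.45 weight percent

Molar mass of MnCO3: 1*54.938 + 1*12.011 + 3*15.999 = 114.946 g/mol.
Mass of C per formula unit: 1 × 12.011 = 12.011 g.
Weight fraction C = 12.011 / 114.946 = 0.1045.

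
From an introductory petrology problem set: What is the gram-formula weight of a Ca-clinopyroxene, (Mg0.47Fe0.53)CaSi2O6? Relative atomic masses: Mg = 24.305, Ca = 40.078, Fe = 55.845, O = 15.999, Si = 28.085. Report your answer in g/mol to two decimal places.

M = 0.47×24.305 + 0.53×55.845 + 1×40.078 + 2×28.085 + 6×15.999

233.26 g/mol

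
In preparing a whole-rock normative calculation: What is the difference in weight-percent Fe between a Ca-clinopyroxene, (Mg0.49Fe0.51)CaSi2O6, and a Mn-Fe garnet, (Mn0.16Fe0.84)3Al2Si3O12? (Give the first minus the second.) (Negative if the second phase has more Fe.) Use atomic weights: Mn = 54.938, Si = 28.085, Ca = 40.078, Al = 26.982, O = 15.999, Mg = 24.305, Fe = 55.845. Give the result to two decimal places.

-16.06 percentage points

First mineral: 28.481 g Fe in 232.632 g formula = 12.24 wt% Fe.
Second mineral: 140.729 g Fe in 497.307 g formula = 28.30 wt% Fe.
12.24% − 28.30% gives a difference of -16.06 percentage points.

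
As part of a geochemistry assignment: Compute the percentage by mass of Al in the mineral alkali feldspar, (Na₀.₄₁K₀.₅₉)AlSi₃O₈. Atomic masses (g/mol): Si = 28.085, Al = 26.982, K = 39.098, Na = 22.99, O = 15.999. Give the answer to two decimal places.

9.93 mass %

M((Na₀.₄₁K₀.₅₉)AlSi₃O₈) = 271.723 g/mol.
Al contributes 1 × 26.982 = 26.982 g per mole.
26.982/271.723 = 0.0993 → 9.93%.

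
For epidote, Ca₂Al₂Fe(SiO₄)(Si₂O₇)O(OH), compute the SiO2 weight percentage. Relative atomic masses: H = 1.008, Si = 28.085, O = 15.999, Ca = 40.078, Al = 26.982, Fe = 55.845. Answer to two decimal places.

M(Ca₂Al₂Fe(SiO₄)(Si₂O₇)O(OH)) = 483.215 g/mol; M(SiO2) = 60.083 g/mol.
Moles SiO2 per formula unit = 3 Si ÷ 1 = 3.0000.
SiO2 fraction = (3.0000 × 60.083) / 483.215 = 180.249/483.215 = 0.3730.

37.30 wt%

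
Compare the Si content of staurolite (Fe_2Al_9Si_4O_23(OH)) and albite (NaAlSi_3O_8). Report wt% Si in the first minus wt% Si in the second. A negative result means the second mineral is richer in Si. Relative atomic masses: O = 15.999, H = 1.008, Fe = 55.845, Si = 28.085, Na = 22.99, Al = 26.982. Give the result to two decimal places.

M(Fe_2Al_9Si_4O_23(OH)) = 851.852 g/mol, so wt% Si = 112.340/851.852 × 100 = 13.19%.
M(NaAlSi_3O_8) = 262.219 g/mol, so wt% Si = 84.255/262.219 × 100 = 32.13%.
13.19 − 32.13 = -18.94 pp.

-18.94 percentage points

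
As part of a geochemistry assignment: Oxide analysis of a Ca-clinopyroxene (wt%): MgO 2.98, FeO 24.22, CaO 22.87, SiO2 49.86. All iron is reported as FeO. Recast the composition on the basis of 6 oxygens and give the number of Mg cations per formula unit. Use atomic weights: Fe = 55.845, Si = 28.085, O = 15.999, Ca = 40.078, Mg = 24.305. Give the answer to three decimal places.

0.179 Mg apfu

2.98 wt% MgO ÷ 40.304 g/mol = 0.07394 mol, giving 0.07394 Mg and 0.07394 O.
24.22 wt% FeO ÷ 71.844 g/mol = 0.33712 mol, giving 0.33712 Fe and 0.33712 O.
22.87 wt% CaO ÷ 56.077 g/mol = 0.40783 mol, giving 0.40783 Ca and 0.40783 O.
49.86 wt% SiO2 ÷ 60.083 g/mol = 0.82985 mol, giving 0.82985 Si and 1.65970 O.
Oxygen sums to 2.47859; scaling by 6/2.47859 = 2.42073 puts the formula on 6 O.
Mg: 0.07394 × 2.42073 = 0.179 atoms per formula unit.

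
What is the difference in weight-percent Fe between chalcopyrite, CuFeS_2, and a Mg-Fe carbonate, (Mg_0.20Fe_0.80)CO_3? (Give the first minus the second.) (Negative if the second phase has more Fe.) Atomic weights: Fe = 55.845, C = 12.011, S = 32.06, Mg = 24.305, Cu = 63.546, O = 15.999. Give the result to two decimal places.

Fe in CuFeS_2: molar mass 183.511 g/mol; 1×55.845 = 55.845 g → 30.43 wt%.
Fe in (Mg_0.20Fe_0.80)CO_3: molar mass 109.545 g/mol; 0.80×55.845 = 44.676 g → 40.78 wt%.
Difference = 30.43 − 40.78 = -10.35 percentage points.

-10.35 percentage points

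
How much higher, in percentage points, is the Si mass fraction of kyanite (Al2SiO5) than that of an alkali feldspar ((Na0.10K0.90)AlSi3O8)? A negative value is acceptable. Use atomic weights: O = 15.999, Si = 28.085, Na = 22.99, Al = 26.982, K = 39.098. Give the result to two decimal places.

Si in Al2SiO5: molar mass 162.044 g/mol; 1×28.085 = 28.085 g → 17.33 wt%.
Si in (Na0.10K0.90)AlSi3O8: molar mass 276.716 g/mol; 3×28.085 = 84.255 g → 30.45 wt%.
Difference = 17.33 − 30.45 = -13.12 percentage points.

-13.12 percentage points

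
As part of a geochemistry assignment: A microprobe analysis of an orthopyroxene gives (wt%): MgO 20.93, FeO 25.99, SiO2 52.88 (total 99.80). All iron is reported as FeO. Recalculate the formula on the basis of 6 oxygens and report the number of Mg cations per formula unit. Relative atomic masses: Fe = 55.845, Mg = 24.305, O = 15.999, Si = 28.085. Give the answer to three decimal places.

MgO: 20.93/40.304 = 0.51930 mol → 0.51930 mol Mg, 0.51930 mol O.
FeO: 25.99/71.844 = 0.36176 mol → 0.36176 mol Fe, 0.36176 mol O.
SiO2: 52.88/60.083 = 0.88012 mol → 0.88012 mol Si, 1.76024 mol O.
Total oxygen = 2.64130 mol. Normalization factor = 6/2.64130 = 2.27161.
Mg per 6 O = 0.51930 × 2.27161 = 1.180.

1.180 Mg apfu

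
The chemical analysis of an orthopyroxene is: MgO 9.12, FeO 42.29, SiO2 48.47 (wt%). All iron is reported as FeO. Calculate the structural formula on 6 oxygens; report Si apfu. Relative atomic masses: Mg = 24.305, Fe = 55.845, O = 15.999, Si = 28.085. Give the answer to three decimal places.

1.993 Si apfu

MgO (M=40.304): mol = 0.22628; Mg = 0.22628, O = 0.22628.
FeO (M=71.844): mol = 0.58864; Fe = 0.58864, O = 0.58864.
SiO2 (M=60.083): mol = 0.80672; Si = 0.80672, O = 1.61344.
ΣO = 2.42836; factor = 6/ΣO = 2.47080.
Si apfu = 0.80672 × 2.47080 = 1.993.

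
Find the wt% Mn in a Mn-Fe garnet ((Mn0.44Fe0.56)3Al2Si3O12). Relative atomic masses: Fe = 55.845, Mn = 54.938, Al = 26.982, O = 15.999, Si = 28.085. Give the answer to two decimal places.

Molar mass of (Mn0.44Fe0.56)3Al2Si3O12: 1.32×54.938 + 1.68×55.845 + 2×26.982 + 3×28.085 + 12×15.999 = 496.545 g/mol.
Mass of Mn per formula unit: 1.32 × 54.938 = 72.518 g.
Weight fraction Mn = 72.518 / 496.545 = 0.1460.

14.60 mass %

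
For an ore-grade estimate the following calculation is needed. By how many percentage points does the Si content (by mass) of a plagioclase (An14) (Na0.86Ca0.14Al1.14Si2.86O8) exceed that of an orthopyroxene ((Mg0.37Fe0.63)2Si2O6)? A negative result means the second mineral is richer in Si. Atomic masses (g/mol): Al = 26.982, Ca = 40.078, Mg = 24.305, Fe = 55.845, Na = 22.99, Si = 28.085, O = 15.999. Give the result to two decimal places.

7.02 percentage points

Si in Na0.86Ca0.14Al1.14Si2.86O8: molar mass 264.457 g/mol; 2.86×28.085 = 80.323 g → 30.37 wt%.
Si in (Mg0.37Fe0.63)2Si2O6: molar mass 240.514 g/mol; 2×28.085 = 56.170 g → 23.35 wt%.
Difference = 30.37 − 23.35 = 7.02 percentage points.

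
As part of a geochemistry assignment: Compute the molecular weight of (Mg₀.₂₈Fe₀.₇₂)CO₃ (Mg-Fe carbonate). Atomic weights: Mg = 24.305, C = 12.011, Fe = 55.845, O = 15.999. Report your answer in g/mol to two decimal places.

107.02 g/mol

The formula mass is the sum 0.28(24.305) + 0.72(55.845) + 1(12.011) + 3(15.999).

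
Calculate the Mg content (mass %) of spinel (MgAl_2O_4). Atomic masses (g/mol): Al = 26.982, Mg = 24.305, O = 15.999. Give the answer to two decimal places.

17.08 mass %

Molar mass of MgAl_2O_4: 1*24.305 + 2*26.982 + 4*15.999 = 142.265 g/mol.
Mass of Mg per formula unit: 1 × 24.305 = 24.305 g.
Weight fraction Mg = 24.305 / 142.265 = 0.1708.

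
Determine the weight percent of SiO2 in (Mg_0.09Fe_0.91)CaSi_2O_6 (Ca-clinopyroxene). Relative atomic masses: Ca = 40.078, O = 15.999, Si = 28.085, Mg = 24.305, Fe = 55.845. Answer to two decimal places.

49.00 wt%

Molar mass of (Mg_0.09Fe_0.91)CaSi_2O_6 = 0.09×24.305 + 0.91×55.845 + 1×40.078 + 2×28.085 + 6×15.999 = 245.248 g/mol.
Each formula unit contains 2 Si, equivalent to 2/1 = 2.0000 mol SiO2.
M(SiO2) = 1×28.085 + 2×15.999 = 60.083 g/mol.
Mass of SiO2 per formula unit = 2.0000 × 60.083 = 120.166 g.
SiO2 wt% = 120.166 / 245.248 × 100 = 49.00%.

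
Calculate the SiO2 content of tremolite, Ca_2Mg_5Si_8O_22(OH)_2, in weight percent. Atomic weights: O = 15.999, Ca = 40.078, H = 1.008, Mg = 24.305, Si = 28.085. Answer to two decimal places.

59.17 wt%

M(Ca_2Mg_5Si_8O_22(OH)_2) = 812.353 g/mol; M(SiO2) = 60.083 g/mol.
Moles SiO2 per formula unit = 8 Si ÷ 1 = 8.0000.
SiO2 fraction = (8.0000 × 60.083) / 812.353 = 480.664/812.353 = 0.5917.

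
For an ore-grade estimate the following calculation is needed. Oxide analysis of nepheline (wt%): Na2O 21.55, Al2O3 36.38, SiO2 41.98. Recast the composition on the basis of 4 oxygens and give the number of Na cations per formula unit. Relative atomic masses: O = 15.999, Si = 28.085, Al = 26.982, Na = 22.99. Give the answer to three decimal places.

0.988 Na apfu

Na2O (M=61.979): mol = 0.34770; Na = 0.69540, O = 0.34770.
Al2O3 (M=101.961): mol = 0.35680; Al = 0.71360, O = 1.07040.
SiO2 (M=60.083): mol = 0.69870; Si = 0.69870, O = 1.39740.
ΣO = 2.81550; factor = 4/ΣO = 1.42071.
Na apfu = 0.69540 × 1.42071 = 0.988.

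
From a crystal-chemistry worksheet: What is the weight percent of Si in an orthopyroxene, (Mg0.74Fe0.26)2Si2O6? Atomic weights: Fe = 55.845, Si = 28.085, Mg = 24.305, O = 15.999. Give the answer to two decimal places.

M((Mg0.74Fe0.26)2Si2O6) = 217.175 g/mol.
Si contributes 2 × 28.085 = 56.170 g per mole.
56.170/217.175 = 0.2586 → 25.86%.

25.86 weight percent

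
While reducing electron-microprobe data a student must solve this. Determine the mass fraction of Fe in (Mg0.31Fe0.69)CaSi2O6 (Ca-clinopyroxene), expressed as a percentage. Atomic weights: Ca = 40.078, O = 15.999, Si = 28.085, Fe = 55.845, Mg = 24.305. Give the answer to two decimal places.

16.17 mass %

Molar mass of (Mg0.31Fe0.69)CaSi2O6: 0.31×24.305 + 0.69×55.845 + 1×40.078 + 2×28.085 + 6×15.999 = 238.310 g/mol.
Mass of Fe per formula unit: 0.69 × 55.845 = 38.533 g.
Weight fraction Fe = 38.533 / 238.310 = 0.1617.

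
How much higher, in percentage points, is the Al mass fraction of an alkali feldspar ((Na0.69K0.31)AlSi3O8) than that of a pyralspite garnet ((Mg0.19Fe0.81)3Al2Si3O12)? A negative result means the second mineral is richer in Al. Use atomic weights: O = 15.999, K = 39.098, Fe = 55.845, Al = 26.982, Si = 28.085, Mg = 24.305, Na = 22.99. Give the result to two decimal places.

-1.15 percentage points

Al in (Na0.69K0.31)AlSi3O8: molar mass 267.212 g/mol; 1×26.982 = 26.982 g → 10.10 wt%.
Al in (Mg0.19Fe0.81)3Al2Si3O12: molar mass 479.764 g/mol; 2×26.982 = 53.964 g → 11.25 wt%.
Difference = 10.10 − 11.25 = -1.15 percentage points.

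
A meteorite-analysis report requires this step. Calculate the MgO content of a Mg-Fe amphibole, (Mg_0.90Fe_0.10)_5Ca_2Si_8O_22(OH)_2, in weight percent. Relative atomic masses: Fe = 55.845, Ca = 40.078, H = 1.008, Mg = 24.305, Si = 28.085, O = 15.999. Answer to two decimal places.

Formula mass = 828.123 g/mol.
4.50 Mg → 4.5000 mol MgO per formula unit; M(MgO) = 40.304, so MgO mass = 181.368 g.
181.368/828.123 × 100 = 21.90 wt%.

21.90 wt%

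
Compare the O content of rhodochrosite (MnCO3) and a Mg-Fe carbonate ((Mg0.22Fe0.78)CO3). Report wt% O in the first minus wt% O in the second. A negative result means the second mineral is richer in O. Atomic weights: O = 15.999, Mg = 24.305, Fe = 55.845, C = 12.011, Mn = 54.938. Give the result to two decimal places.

First mineral: 47.997 g O in 114.946 g formula = 41.76 wt% O.
Second mineral: 47.997 g O in 108.914 g formula = 44.07 wt% O.
41.76% − 44.07% gives a difference of -2.31 percentage points.

-2.31 percentage points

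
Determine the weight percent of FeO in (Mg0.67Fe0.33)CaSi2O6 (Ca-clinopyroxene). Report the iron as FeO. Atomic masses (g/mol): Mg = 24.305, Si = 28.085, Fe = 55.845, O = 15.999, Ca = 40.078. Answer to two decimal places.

10.45 wt%

M((Mg0.67Fe0.33)CaSi2O6) = 226.955 g/mol; M(FeO) = 71.844 g/mol.
Moles FeO per formula unit = 0.33 Fe ÷ 1 = 0.3300.
FeO fraction = (0.3300 × 71.844) / 226.955 = 23.709/226.955 = 0.1045.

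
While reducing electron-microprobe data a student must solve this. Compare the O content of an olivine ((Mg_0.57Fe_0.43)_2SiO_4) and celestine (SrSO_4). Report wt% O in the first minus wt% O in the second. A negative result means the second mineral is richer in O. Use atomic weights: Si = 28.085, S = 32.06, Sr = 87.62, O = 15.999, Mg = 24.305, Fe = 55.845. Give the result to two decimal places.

3.29 percentage points

First mineral: 63.996 g O in 167.815 g formula = 38.13 wt% O.
Second mineral: 63.996 g O in 183.676 g formula = 34.84 wt% O.
38.13% − 34.84% gives a difference of 3.29 percentage points.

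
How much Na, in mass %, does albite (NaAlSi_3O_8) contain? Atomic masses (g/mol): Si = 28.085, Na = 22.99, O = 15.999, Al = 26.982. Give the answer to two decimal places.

8.77 mass %

M(NaAlSi_3O_8) = 262.219 g/mol.
Na contributes 1 × 22.99 = 22.990 g per mole.
22.990/262.219 = 0.0877 → 8.77%.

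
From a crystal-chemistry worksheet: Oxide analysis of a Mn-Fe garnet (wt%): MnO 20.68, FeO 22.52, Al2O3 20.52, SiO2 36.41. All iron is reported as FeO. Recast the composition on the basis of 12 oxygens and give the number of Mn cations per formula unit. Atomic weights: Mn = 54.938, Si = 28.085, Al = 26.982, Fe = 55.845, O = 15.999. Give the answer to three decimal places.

1.445 Mn apfu

MnO (M=70.937): mol = 0.29153; Mn = 0.29153, O = 0.29153.
FeO (M=71.844): mol = 0.31346; Fe = 0.31346, O = 0.31346.
Al2O3 (M=101.961): mol = 0.20125; Al = 0.40250, O = 0.60375.
SiO2 (M=60.083): mol = 0.60600; Si = 0.60600, O = 1.21200.
ΣO = 2.42074; factor = 12/ΣO = 4.95716.
Mn apfu = 0.29153 × 4.95716 = 1.445.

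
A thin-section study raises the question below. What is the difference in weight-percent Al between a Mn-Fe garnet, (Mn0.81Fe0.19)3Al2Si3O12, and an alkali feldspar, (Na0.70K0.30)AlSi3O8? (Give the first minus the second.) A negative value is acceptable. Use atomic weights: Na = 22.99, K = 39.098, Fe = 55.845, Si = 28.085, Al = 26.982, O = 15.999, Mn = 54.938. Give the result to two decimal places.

M((Mn0.81Fe0.19)3Al2Si3O12) = 495.538 g/mol, so wt% Al = 53.964/495.538 × 100 = 10.89%.
M((Na0.70K0.30)AlSi3O8) = 267.051 g/mol, so wt% Al = 26.982/267.051 × 100 = 10.10%.
10.89 − 10.10 = 0.79 pp.

0.79 percentage points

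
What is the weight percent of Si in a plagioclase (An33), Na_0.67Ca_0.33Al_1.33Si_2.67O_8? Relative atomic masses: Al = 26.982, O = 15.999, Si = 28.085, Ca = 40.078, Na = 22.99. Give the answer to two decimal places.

28.03 wt%

Formula mass = 0.67*22.99 + 0.33*40.078 + 1.33*26.982 + 2.67*28.085 + 8*15.999 = 267.494 g/mol, of which 74.987 g is Si.
So Si makes up 74.987/267.494 = 0.2803 of the mass, i.e. 28.03%.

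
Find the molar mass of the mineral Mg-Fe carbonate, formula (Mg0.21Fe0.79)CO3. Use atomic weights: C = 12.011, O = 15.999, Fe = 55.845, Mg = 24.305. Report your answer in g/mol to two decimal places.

The formula mass is the sum 0.21(24.305) + 0.79(55.845) + 1(12.011) + 3(15.999).

109.23 g/mol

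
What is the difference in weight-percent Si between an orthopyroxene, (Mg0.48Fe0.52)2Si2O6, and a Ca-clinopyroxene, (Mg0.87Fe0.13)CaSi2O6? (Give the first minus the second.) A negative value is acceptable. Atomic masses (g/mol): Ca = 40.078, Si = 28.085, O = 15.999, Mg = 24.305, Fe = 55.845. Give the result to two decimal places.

Si in (Mg0.48Fe0.52)2Si2O6: molar mass 233.576 g/mol; 2×28.085 = 56.170 g → 24.05 wt%.
Si in (Mg0.87Fe0.13)CaSi2O6: molar mass 220.647 g/mol; 2×28.085 = 56.170 g → 25.46 wt%.
Difference = 24.05 − 25.46 = -1.41 percentage points.

-1.41 percentage points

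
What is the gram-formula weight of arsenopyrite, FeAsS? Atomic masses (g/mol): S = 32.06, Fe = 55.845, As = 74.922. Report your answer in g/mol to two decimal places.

162.83 g/mol

M = 1×55.845 + 1×74.922 + 1×32.06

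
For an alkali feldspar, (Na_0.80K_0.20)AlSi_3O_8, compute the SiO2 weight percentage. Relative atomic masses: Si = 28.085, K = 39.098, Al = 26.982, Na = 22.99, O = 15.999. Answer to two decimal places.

Formula mass = 265.441 g/mol.
3 Si → 3.0000 mol SiO2 per formula unit; M(SiO2) = 60.083, so SiO2 mass = 180.249 g.
180.249/265.441 × 100 = 67.91 wt%.

67.91 wt%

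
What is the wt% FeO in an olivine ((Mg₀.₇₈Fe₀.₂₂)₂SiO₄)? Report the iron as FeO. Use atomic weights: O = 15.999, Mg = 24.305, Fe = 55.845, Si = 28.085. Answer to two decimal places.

20.45 wt%

M((Mg₀.₇₈Fe₀.₂₂)₂SiO₄) = 154.569 g/mol; M(FeO) = 71.844 g/mol.
Moles FeO per formula unit = 0.44 Fe ÷ 1 = 0.4400.
FeO fraction = (0.4400 × 71.844) / 154.569 = 31.611/154.569 = 0.2045.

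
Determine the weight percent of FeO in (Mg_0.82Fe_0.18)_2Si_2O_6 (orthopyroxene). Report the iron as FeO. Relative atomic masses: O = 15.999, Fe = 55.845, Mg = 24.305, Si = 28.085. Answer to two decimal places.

12.19 wt%

Formula mass = 212.128 g/mol.
0.36 Fe → 0.3600 mol FeO per formula unit; M(FeO) = 71.844, so FeO mass = 25.864 g.
25.864/212.128 × 100 = 12.19 wt%.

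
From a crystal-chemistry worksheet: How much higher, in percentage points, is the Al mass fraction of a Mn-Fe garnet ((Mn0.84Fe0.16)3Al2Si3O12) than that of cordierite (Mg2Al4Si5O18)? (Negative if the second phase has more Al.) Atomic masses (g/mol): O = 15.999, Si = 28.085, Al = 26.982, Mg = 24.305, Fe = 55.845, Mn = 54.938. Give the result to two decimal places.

Al in (Mn0.84Fe0.16)3Al2Si3O12: molar mass 495.456 g/mol; 2×26.982 = 53.964 g → 10.89 wt%.
Al in Mg2Al4Si5O18: molar mass 584.945 g/mol; 4×26.982 = 107.928 g → 18.45 wt%.
Difference = 10.89 − 18.45 = -7.56 percentage points.

-7.56 percentage points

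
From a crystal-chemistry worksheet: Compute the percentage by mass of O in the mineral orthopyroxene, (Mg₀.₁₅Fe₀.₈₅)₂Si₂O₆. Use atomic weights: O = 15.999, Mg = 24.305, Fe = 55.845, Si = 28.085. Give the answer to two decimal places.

Formula mass = 0.30×24.305 + 1.70×55.845 + 2×28.085 + 6×15.999 = 254.392 g/mol, of which 95.994 g is O.
So O makes up 95.994/254.392 = 0.3773 of the mass, i.e. 37.73%.

37.73 wt%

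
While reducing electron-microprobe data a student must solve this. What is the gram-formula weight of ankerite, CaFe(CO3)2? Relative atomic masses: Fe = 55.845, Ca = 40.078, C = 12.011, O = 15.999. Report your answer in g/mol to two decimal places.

215.94 g/mol

The formula mass is the sum 1×40.078 + 1×55.845 + 2×12.011 + 6×15.999.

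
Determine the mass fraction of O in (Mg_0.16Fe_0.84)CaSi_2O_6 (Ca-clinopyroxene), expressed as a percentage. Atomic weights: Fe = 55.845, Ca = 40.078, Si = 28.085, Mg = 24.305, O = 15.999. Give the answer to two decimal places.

39.50 wt%

Molar mass of (Mg_0.16Fe_0.84)CaSi_2O_6: 0.16*24.305 + 0.84*55.845 + 1*40.078 + 2*28.085 + 6*15.999 = 243.041 g/mol.
Mass of O per formula unit: 6 × 15.999 = 95.994 g.
Weight fraction O = 95.994 / 243.041 = 0.3950.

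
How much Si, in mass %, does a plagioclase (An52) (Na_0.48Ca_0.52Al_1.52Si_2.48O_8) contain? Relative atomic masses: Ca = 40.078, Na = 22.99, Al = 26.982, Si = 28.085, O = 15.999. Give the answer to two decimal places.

25.75 mass %

Formula mass = 0.48*22.99 + 0.52*40.078 + 1.52*26.982 + 2.48*28.085 + 8*15.999 = 270.531 g/mol, of which 69.651 g is Si.
So Si makes up 69.651/270.531 = 0.2575 of the mass, i.e. 25.75%.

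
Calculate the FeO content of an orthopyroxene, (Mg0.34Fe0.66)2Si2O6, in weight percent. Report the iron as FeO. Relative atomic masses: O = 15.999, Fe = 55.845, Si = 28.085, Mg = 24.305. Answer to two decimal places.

39.12 wt%

M((Mg0.34Fe0.66)2Si2O6) = 242.407 g/mol; M(FeO) = 71.844 g/mol.
Moles FeO per formula unit = 1.32 Fe ÷ 1 = 1.3200.
FeO fraction = (1.3200 × 71.844) / 242.407 = 94.834/242.407 = 0.3912.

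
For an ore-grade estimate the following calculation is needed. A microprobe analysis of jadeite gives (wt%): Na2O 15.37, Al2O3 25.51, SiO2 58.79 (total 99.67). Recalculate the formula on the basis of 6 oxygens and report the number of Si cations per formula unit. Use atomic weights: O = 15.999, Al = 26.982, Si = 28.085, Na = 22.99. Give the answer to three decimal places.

Na2O (M=61.979): mol = 0.24799; Na = 0.49598, O = 0.24799.
Al2O3 (M=101.961): mol = 0.25019; Al = 0.50038, O = 0.75057.
SiO2 (M=60.083): mol = 0.97848; Si = 0.97848, O = 1.95696.
ΣO = 2.95552; factor = 6/ΣO = 2.03010.
Si apfu = 0.97848 × 2.03010 = 1.986.

1.986 Si apfu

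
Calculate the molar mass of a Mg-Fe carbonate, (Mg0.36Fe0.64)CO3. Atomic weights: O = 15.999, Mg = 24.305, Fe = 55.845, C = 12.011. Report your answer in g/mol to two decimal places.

The formula mass is the sum 0.36·24.305 + 0.64·55.845 + 1·12.011 + 3·15.999.

104.50 g/mol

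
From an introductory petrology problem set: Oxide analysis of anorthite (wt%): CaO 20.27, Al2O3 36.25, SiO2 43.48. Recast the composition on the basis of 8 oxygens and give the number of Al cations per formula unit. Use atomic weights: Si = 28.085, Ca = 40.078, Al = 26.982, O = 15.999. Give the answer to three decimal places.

20.27 wt% CaO ÷ 56.077 g/mol = 0.36147 mol, giving 0.36147 Ca and 0.36147 O.
36.25 wt% Al2O3 ÷ 101.961 g/mol = 0.35553 mol, giving 0.71106 Al and 1.06659 O.
43.48 wt% SiO2 ÷ 60.083 g/mol = 0.72367 mol, giving 0.72367 Si and 1.44734 O.
Oxygen sums to 2.87540; scaling by 8/2.87540 = 2.78222 puts the formula on 8 O.
Al: 0.71106 × 2.78222 = 1.978 atoms per formula unit.

1.978 Al apfu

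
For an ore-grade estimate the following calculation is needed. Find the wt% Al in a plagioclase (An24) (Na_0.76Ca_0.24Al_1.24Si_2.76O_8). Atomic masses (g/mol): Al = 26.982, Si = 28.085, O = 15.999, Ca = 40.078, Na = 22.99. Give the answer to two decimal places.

12.58 weight percent

M(Na_0.76Ca_0.24Al_1.24Si_2.76O_8) = 266.055 g/mol.
Al contributes 1.24 × 26.982 = 33.458 g per mole.
33.458/266.055 = 0.1258 → 12.58%.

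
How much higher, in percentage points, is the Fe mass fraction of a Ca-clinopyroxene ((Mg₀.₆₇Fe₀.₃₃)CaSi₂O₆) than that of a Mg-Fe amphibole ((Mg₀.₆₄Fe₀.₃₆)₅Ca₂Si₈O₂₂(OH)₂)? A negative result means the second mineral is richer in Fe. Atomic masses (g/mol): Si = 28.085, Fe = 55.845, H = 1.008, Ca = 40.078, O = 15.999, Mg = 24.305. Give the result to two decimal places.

-3.45 percentage points

Fe in (Mg₀.₆₇Fe₀.₃₃)CaSi₂O₆: molar mass 226.955 g/mol; 0.33×55.845 = 18.429 g → 8.12 wt%.
Fe in (Mg₀.₆₄Fe₀.₃₆)₅Ca₂Si₈O₂₂(OH)₂: molar mass 869.125 g/mol; 1.80×55.845 = 100.521 g → 11.57 wt%.
Difference = 8.12 − 11.57 = -3.45 percentage points.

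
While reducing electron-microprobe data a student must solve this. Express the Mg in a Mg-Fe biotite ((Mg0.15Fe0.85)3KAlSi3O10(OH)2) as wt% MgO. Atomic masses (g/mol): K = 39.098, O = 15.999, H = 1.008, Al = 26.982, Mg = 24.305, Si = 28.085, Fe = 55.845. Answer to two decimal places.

Formula mass = 497.681 g/mol.
0.45 Mg → 0.4500 mol MgO per formula unit; M(MgO) = 40.304, so MgO mass = 18.137 g.
18.137/497.681 × 100 = 3.64 wt%.

3.64 wt%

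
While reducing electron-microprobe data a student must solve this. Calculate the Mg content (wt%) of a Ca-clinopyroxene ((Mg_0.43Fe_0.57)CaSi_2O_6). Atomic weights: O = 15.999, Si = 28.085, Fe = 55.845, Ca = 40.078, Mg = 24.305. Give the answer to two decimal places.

M((Mg_0.43Fe_0.57)CaSi_2O_6) = 234.525 g/mol.
Mg contributes 0.43 × 24.305 = 10.451 g per mole.
10.451/234.525 = 0.0446 → 4.46%.

4.46 wt%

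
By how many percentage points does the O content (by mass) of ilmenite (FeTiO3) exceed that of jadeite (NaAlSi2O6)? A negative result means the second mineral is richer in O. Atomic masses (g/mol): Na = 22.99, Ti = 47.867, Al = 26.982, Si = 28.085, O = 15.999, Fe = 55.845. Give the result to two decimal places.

-15.85 percentage points

M(FeTiO3) = 151.709 g/mol, so wt% O = 47.997/151.709 × 100 = 31.64%.
M(NaAlSi2O6) = 202.136 g/mol, so wt% O = 95.994/202.136 × 100 = 47.49%.
31.64 − 47.49 = -15.85 pp.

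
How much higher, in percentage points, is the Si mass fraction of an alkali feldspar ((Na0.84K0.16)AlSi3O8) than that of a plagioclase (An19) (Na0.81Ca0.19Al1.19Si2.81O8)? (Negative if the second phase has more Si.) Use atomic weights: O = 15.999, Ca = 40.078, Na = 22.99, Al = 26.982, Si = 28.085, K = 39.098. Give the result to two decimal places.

M((Na0.84K0.16)AlSi3O8) = 264.796 g/mol, so wt% Si = 84.255/264.796 × 100 = 31.82%.
M(Na0.81Ca0.19Al1.19Si2.81O8) = 265.256 g/mol, so wt% Si = 78.919/265.256 × 100 = 29.75%.
31.82 − 29.75 = 2.07 pp.

2.07 percentage points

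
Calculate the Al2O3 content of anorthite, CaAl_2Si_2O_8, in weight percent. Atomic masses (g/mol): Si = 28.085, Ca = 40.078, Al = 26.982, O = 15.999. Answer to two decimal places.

Molar mass of CaAl_2Si_2O_8 = 1·40.078 + 2·26.982 + 2·28.085 + 8·15.999 = 278.204 g/mol.
Each formula unit contains 2 Al, equivalent to 2/2 = 1.0000 mol Al2O3.
M(Al2O3) = 2×26.982 + 3×15.999 = 101.961 g/mol.
Mass of Al2O3 per formula unit = 1.0000 × 101.961 = 101.961 g.
Al2O3 wt% = 101.961 / 278.204 × 100 = 36.65%.

36.65 wt%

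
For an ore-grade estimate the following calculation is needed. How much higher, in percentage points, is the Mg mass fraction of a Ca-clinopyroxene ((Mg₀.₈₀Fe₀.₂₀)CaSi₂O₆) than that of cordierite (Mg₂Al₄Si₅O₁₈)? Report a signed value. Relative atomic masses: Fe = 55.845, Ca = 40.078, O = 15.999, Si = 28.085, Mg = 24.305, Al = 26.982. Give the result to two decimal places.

0.41 percentage points

M((Mg₀.₈₀Fe₀.₂₀)CaSi₂O₆) = 222.855 g/mol, so wt% Mg = 19.444/222.855 × 100 = 8.72%.
M(Mg₂Al₄Si₅O₁₈) = 584.945 g/mol, so wt% Mg = 48.610/584.945 × 100 = 8.31%.
8.72 − 8.31 = 0.41 pp.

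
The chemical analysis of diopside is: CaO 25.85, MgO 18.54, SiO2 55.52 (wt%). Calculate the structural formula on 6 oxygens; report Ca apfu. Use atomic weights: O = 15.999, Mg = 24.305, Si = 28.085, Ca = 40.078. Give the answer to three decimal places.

25.85 wt% CaO ÷ 56.077 g/mol = 0.46097 mol, giving 0.46097 Ca and 0.46097 O.
18.54 wt% MgO ÷ 40.304 g/mol = 0.46000 mol, giving 0.46000 Mg and 0.46000 O.
55.52 wt% SiO2 ÷ 60.083 g/mol = 0.92406 mol, giving 0.92406 Si and 1.84812 O.
Oxygen sums to 2.76909; scaling by 6/2.76909 = 2.16678 puts the formula on 6 O.
Ca: 0.46097 × 2.16678 = 0.999 atoms per formula unit.

0.999 Ca apfu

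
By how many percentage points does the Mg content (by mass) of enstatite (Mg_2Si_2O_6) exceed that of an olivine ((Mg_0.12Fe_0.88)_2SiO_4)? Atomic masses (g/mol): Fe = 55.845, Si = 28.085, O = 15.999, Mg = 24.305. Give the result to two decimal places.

First mineral: 48.610 g Mg in 200.774 g formula = 24.21 wt% Mg.
Second mineral: 5.833 g Mg in 196.201 g formula = 2.97 wt% Mg.
24.21% − 2.97% gives a difference of 21.24 percentage points.

21.24 percentage points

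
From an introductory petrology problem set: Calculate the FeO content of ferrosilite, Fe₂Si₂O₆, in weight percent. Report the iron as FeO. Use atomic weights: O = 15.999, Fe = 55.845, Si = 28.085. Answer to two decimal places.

54.46 wt%

Molar mass of Fe₂Si₂O₆ = 2*55.845 + 2*28.085 + 6*15.999 = 263.854 g/mol.
Each formula unit contains 2 Fe, equivalent to 2/1 = 2.0000 mol FeO.
M(FeO) = 1×55.845 + 1×15.999 = 71.844 g/mol.
Mass of FeO per formula unit = 2.0000 × 71.844 = 143.688 g.
FeO wt% = 143.688 / 263.854 × 100 = 54.46%.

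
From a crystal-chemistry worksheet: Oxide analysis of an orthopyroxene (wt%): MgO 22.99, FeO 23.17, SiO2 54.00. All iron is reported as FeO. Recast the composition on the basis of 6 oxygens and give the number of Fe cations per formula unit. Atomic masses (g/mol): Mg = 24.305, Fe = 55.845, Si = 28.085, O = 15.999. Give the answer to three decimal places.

22.99 wt% MgO ÷ 40.304 g/mol = 0.57041 mol, giving 0.57041 Mg and 0.57041 O.
23.17 wt% FeO ÷ 71.844 g/mol = 0.32250 mol, giving 0.32250 Fe and 0.32250 O.
54.00 wt% SiO2 ÷ 60.083 g/mol = 0.89876 mol, giving 0.89876 Si and 1.79752 O.
Oxygen sums to 2.69043; scaling by 6/2.69043 = 2.23013 puts the formula on 6 O.
Fe: 0.32250 × 2.23013 = 0.719 atoms per formula unit.

0.719 Fe apfu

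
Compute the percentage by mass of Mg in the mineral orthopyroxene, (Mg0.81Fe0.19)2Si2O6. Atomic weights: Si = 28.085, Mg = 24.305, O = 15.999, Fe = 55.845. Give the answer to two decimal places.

18.51 wt%

Formula mass = 1.62*24.305 + 0.38*55.845 + 2*28.085 + 6*15.999 = 212.759 g/mol, of which 39.374 g is Mg.
So Mg makes up 39.374/212.759 = 0.1851 of the mass, i.e. 18.51%.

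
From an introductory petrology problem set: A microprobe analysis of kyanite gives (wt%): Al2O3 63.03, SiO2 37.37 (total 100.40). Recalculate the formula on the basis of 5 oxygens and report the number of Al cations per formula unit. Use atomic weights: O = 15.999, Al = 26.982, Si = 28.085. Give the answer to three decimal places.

Al2O3: 63.03/101.961 = 0.61818 mol → 1.23636 mol Al, 1.85454 mol O.
SiO2: 37.37/60.083 = 0.62197 mol → 0.62197 mol Si, 1.24394 mol O.
Total oxygen = 3.09848 mol. Normalization factor = 5/3.09848 = 1.61369.
Al per 5 O = 1.23636 × 1.61369 = 1.995.

1.995 Al apfu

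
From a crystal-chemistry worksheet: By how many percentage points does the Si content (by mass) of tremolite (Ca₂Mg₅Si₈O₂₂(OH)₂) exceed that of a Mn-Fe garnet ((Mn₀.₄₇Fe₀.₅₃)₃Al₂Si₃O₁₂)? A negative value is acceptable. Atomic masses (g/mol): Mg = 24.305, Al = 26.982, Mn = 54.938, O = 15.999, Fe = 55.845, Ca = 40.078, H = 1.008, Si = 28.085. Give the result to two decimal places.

Si in Ca₂Mg₅Si₈O₂₂(OH)₂: molar mass 812.353 g/mol; 8×28.085 = 224.680 g → 27.66 wt%.
Si in (Mn₀.₄₇Fe₀.₅₃)₃Al₂Si₃O₁₂: molar mass 496.463 g/mol; 3×28.085 = 84.255 g → 16.97 wt%.
Difference = 27.66 − 16.97 = 10.69 percentage points.

10.69 percentage points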